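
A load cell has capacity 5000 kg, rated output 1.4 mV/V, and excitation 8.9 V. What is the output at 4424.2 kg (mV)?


Vout = rated_output * Vex * (load / capacity).
Vout = 1.4 * 8.9 * (4424.2 / 5000)
Vout = 1.4 * 8.9 * 0.88484
Vout = 11.025 mV

11.025 mV


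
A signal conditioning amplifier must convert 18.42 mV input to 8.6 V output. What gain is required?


Gain = Vout / Vin (converting to same units).
G = 8.6 V / 18.42 mV
G = 8600.0 mV / 18.42 mV
G = 466.88

466.88


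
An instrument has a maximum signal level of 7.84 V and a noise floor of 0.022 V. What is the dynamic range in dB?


Dynamic range = 20 * log10(Vmax / Vnoise).
DR = 20 * log10(7.84 / 0.022)
DR = 20 * log10(356.36)
DR = 51.04 dB

51.04 dB


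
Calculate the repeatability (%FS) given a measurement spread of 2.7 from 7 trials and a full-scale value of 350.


Repeatability = (spread / full scale) * 100%.
R = (2.7 / 350) * 100
R = 0.771 %FS

0.771 %FS


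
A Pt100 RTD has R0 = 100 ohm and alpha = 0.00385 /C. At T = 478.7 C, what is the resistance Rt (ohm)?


The RTD equation: Rt = R0 * (1 + alpha * T).
Rt = 100 * (1 + 0.00385 * 478.7)
Rt = 100 * (1 + 1.842995)
Rt = 100 * 2.842995
Rt = 284.3 ohm

284.3 ohm


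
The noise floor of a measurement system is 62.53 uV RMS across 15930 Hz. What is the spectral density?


Noise spectral density = Vrms / sqrt(BW).
NSD = 62.53 / sqrt(15930)
NSD = 62.53 / 126.2141
NSD = 0.4954 uV/sqrt(Hz)

0.4954 uV/sqrt(Hz)


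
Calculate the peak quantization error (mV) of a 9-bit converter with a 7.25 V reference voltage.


The maximum quantization error is +/- LSB/2.
LSB = Vref / 2^n = 7.25 / 512 = 0.01416016 V
Max error = LSB / 2 = 0.01416016 / 2 = 0.00708008 V
Max error = 7.0801 mV

7.0801 mV


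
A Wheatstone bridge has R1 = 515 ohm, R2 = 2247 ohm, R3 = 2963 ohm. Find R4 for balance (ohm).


At balance: R1*R4 = R2*R3, so R4 = R2*R3/R1.
R4 = 2247 * 2963 / 515
R4 = 6657861 / 515
R4 = 12927.89 ohm

12927.89 ohm


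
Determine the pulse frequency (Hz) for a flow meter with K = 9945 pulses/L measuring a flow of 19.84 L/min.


Frequency = K * Q / 60 (converting L/min to L/s).
f = 9945 * 19.84 / 60
f = 197308.8 / 60
f = 3288.48 Hz

3288.48 Hz


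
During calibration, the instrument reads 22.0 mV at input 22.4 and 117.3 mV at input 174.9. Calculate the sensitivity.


Sensitivity = (y2 - y1) / (x2 - x1).
S = (117.3 - 22.0) / (174.9 - 22.4)
S = 95.3 / 152.5
S = 0.6249 mV/unit

0.6249 mV/unit


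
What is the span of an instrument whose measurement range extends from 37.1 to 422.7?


Span = upper range - lower range.
Span = 422.7 - (37.1)
Span = 385.6

385.6


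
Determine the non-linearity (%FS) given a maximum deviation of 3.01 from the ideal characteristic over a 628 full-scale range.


Linearity error = (max deviation / full scale) * 100%.
Linearity = (3.01 / 628) * 100
Linearity = 0.479 %FS

0.479 %FS


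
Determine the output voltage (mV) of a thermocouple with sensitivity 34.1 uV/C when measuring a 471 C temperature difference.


The thermocouple output V = sensitivity * dT.
V = 34.1 uV/C * 471 C
V = 16061.1 uV
V = 16.061 mV

16.061 mV


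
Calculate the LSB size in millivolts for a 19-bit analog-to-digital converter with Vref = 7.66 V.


The resolution (LSB) of an ADC is Vref / 2^n.
LSB = 7.66 / 2^19
LSB = 7.66 / 524288
LSB = 1.461e-05 V = 0.01461029 mV

0.01461029 mV


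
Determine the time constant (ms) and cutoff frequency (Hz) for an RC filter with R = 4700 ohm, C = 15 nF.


Time constant: tau = R * C.
tau = 4700 * 1.50e-08 = 7.05e-05 s
tau = 0.0705 ms
Cutoff frequency: fc = 1 / (2*pi*R*C).
fc = 1 / (2*pi*7.05e-05) = 2257.52 Hz

tau = 0.0705 ms, fc = 2257.52 Hz


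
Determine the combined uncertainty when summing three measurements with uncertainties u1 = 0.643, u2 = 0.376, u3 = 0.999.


For a sum of independent quantities, uc = sqrt(u1^2 + u2^2 + u3^2).
uc = sqrt(0.643^2 + 0.376^2 + 0.999^2)
uc = sqrt(0.413449 + 0.141376 + 0.998001)
uc = 1.2461

1.2461


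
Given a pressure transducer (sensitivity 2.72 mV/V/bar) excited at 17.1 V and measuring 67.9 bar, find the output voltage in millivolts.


Output = sensitivity * Vex * P.
Vout = 2.72 * 17.1 * 67.9
Vout = 46.512 * 67.9
Vout = 3158.16 mV

3158.16 mV


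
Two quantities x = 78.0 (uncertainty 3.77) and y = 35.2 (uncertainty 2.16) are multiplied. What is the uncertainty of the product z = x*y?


For a product z = x*y, the relative uncertainty is:
uz/z = sqrt((ux/x)^2 + (uy/y)^2)
Relative uncertainties: ux/x = 3.77/78.0 = 0.048333
uy/y = 2.16/35.2 = 0.061364
z = 78.0 * 35.2 = 2745.6
uz = 2745.6 * sqrt(0.048333^2 + 0.061364^2) = 214.466

214.466


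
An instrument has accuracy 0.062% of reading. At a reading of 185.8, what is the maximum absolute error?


Absolute error = (accuracy% / 100) * reading.
Error = (0.062 / 100) * 185.8
Error = 0.00062 * 185.8
Error = 0.1152

0.1152


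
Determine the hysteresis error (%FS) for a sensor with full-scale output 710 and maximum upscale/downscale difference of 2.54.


Hysteresis = (max difference / full scale) * 100%.
H = (2.54 / 710) * 100
H = 0.358 %FS

0.358 %FS


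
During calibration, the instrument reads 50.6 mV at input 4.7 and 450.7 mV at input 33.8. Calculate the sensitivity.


Sensitivity = (y2 - y1) / (x2 - x1).
S = (450.7 - 50.6) / (33.8 - 4.7)
S = 400.1 / 29.1
S = 13.7491 mV/unit

13.7491 mV/unit


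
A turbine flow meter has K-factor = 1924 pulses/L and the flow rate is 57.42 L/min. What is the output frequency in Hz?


Frequency = K * Q / 60 (converting L/min to L/s).
f = 1924 * 57.42 / 60
f = 110476.08 / 60
f = 1841.27 Hz

1841.27 Hz


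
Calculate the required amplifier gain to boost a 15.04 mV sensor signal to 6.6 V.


Gain = Vout / Vin (converting to same units).
G = 6.6 V / 15.04 mV
G = 6600.0 mV / 15.04 mV
G = 438.83

438.83


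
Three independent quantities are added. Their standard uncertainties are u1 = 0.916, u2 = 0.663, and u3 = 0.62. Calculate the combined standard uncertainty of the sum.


For a sum of independent quantities, uc = sqrt(u1^2 + u2^2 + u3^2).
uc = sqrt(0.916^2 + 0.663^2 + 0.62^2)
uc = sqrt(0.839056 + 0.439569 + 0.3844)
uc = 1.2896

1.2896


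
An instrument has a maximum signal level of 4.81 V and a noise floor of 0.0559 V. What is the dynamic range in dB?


Dynamic range = 20 * log10(Vmax / Vnoise).
DR = 20 * log10(4.81 / 0.0559)
DR = 20 * log10(86.05)
DR = 38.69 dB

38.69 dB


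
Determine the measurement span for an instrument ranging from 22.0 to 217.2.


Span = upper range - lower range.
Span = 217.2 - (22.0)
Span = 195.2

195.2


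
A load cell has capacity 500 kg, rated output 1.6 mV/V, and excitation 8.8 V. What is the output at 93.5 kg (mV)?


Vout = rated_output * Vex * (load / capacity).
Vout = 1.6 * 8.8 * (93.5 / 500)
Vout = 1.6 * 8.8 * 0.187
Vout = 2.633 mV

2.633 mV


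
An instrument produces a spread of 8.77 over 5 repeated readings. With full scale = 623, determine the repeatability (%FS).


Repeatability = (spread / full scale) * 100%.
R = (8.77 / 623) * 100
R = 1.408 %FS

1.408 %FS


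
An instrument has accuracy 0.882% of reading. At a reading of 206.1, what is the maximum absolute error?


Absolute error = (accuracy% / 100) * reading.
Error = (0.882 / 100) * 206.1
Error = 0.00882 * 206.1
Error = 1.8178

1.8178


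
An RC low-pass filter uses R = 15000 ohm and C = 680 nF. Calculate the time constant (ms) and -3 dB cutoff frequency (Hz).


Time constant: tau = R * C.
tau = 15000 * 6.80e-07 = 0.0102 s
tau = 10.2 ms
Cutoff frequency: fc = 1 / (2*pi*R*C).
fc = 1 / (2*pi*0.0102) = 15.6 Hz

tau = 10.2 ms, fc = 15.6 Hz


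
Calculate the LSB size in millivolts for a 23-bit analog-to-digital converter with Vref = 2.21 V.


The resolution (LSB) of an ADC is Vref / 2^n.
LSB = 2.21 / 2^23
LSB = 2.21 / 8388608
LSB = 2.6e-07 V = 0.00026345 mV

0.00026345 mV


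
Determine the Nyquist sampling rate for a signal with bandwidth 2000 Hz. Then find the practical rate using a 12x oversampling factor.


By Nyquist theorem, fs_min = 2 * fmax.
fs_min = 2 * 2000 = 4000 Hz
Practical rate = 12 * fs_min = 12 * 4000 = 48000 Hz

fs_min = 4000 Hz, fs_practical = 48000 Hz


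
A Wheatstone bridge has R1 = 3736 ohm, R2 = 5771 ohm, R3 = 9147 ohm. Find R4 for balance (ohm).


At balance: R1*R4 = R2*R3, so R4 = R2*R3/R1.
R4 = 5771 * 9147 / 3736
R4 = 52787337 / 3736
R4 = 14129.37 ohm

14129.37 ohm


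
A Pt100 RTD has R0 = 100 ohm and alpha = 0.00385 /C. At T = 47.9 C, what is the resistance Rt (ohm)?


The RTD equation: Rt = R0 * (1 + alpha * T).
Rt = 100 * (1 + 0.00385 * 47.9)
Rt = 100 * (1 + 0.184415)
Rt = 100 * 1.184415
Rt = 118.442 ohm

118.442 ohm


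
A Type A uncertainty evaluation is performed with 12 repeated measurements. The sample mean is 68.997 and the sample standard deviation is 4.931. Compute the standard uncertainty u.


The standard uncertainty for Type A evaluation is u = s / sqrt(n).
u = 4.931 / sqrt(12)
u = 4.931 / 3.4641
u = 1.4235

1.4235


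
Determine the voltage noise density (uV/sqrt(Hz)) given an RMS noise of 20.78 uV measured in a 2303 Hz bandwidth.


Noise spectral density = Vrms / sqrt(BW).
NSD = 20.78 / sqrt(2303)
NSD = 20.78 / 47.9896
NSD = 0.433 uV/sqrt(Hz)

0.433 uV/sqrt(Hz)


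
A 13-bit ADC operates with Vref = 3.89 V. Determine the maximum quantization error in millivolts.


The maximum quantization error is +/- LSB/2.
LSB = Vref / 2^n = 3.89 / 8192 = 0.00047485 V
Max error = LSB / 2 = 0.00047485 / 2 = 0.00023743 V
Max error = 0.2374 mV

0.2374 mV


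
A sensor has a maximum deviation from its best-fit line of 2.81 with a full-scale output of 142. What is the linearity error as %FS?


Linearity error = (max deviation / full scale) * 100%.
Linearity = (2.81 / 142) * 100
Linearity = 1.979 %FS

1.979 %FS


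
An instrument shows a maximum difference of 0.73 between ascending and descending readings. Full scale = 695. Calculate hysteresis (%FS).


Hysteresis = (max difference / full scale) * 100%.
H = (0.73 / 695) * 100
H = 0.105 %FS

0.105 %FS


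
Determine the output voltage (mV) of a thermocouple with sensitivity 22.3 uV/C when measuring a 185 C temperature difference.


The thermocouple output V = sensitivity * dT.
V = 22.3 uV/C * 185 C
V = 4125.5 uV
V = 4.125 mV

4.125 mV


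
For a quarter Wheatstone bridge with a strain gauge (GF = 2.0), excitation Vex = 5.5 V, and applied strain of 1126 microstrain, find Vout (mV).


Quarter bridge output: Vout = (GF * epsilon * Vex) / 4.
Vout = (2.0 * 1126e-6 * 5.5) / 4
Vout = 0.012386 / 4 V
Vout = 0.0030965 V = 3.0965 mV

3.0965 mV


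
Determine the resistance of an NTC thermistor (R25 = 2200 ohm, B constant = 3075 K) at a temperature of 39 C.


NTC thermistor equation: Rt = R25 * exp(B * (1/T - 1/T25)).
T in Kelvin: 312.15 K, T25 = 298.15 K
1/T - 1/T25 = 1/312.15 - 1/298.15 = -0.00015043
B * (1/T - 1/T25) = 3075 * -0.00015043 = -0.4626
Rt = 2200 * exp(-0.4626) = 1385.3 ohm

1385.3 ohm


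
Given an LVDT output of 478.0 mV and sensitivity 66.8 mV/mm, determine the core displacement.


Displacement = Vout / sensitivity.
d = 478.0 / 66.8
d = 7.156 mm

7.156 mm


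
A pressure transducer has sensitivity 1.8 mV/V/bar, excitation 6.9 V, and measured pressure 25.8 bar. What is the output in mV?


Output = sensitivity * Vex * P.
Vout = 1.8 * 6.9 * 25.8
Vout = 12.42 * 25.8
Vout = 320.44 mV

320.44 mV


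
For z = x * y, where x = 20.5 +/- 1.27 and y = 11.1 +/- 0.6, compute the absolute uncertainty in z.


For a product z = x*y, the relative uncertainty is:
uz/z = sqrt((ux/x)^2 + (uy/y)^2)
Relative uncertainties: ux/x = 1.27/20.5 = 0.061951
uy/y = 0.6/11.1 = 0.054054
z = 20.5 * 11.1 = 227.5
uz = 227.5 * sqrt(0.061951^2 + 0.054054^2) = 18.709

18.709


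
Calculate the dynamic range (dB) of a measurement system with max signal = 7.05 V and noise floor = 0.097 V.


Dynamic range = 20 * log10(Vmax / Vnoise).
DR = 20 * log10(7.05 / 0.097)
DR = 20 * log10(72.68)
DR = 37.23 dB

37.23 dB


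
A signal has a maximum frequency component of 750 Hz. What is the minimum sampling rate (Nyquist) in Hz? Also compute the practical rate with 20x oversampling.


By Nyquist theorem, fs_min = 2 * fmax.
fs_min = 2 * 750 = 1500 Hz
Practical rate = 20 * fs_min = 20 * 1500 = 30000 Hz

fs_min = 1500 Hz, fs_practical = 30000 Hz


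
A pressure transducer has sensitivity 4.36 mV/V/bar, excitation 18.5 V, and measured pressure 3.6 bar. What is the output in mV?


Output = sensitivity * Vex * P.
Vout = 4.36 * 18.5 * 3.6
Vout = 80.66 * 3.6
Vout = 290.38 mV

290.38 mV


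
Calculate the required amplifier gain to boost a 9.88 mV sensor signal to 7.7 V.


Gain = Vout / Vin (converting to same units).
G = 7.7 V / 9.88 mV
G = 7700.0 mV / 9.88 mV
G = 779.35

779.35


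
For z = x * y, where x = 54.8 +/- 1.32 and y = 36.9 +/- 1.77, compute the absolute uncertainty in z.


For a product z = x*y, the relative uncertainty is:
uz/z = sqrt((ux/x)^2 + (uy/y)^2)
Relative uncertainties: ux/x = 1.32/54.8 = 0.024088
uy/y = 1.77/36.9 = 0.047967
z = 54.8 * 36.9 = 2022.1
uz = 2022.1 * sqrt(0.024088^2 + 0.047967^2) = 108.539

108.539


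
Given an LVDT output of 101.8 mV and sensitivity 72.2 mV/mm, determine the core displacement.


Displacement = Vout / sensitivity.
d = 101.8 / 72.2
d = 1.41 mm

1.41 mm


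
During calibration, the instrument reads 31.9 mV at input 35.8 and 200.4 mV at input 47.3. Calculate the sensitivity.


Sensitivity = (y2 - y1) / (x2 - x1).
S = (200.4 - 31.9) / (47.3 - 35.8)
S = 168.5 / 11.5
S = 14.6522 mV/unit

14.6522 mV/unit


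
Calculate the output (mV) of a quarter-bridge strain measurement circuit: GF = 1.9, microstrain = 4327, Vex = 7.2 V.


Quarter bridge output: Vout = (GF * epsilon * Vex) / 4.
Vout = (1.9 * 4327e-6 * 7.2) / 4
Vout = 0.05919336 / 4 V
Vout = 0.01479834 V = 14.7983 mV

14.7983 mV


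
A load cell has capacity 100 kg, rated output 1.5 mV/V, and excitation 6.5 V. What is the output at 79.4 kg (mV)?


Vout = rated_output * Vex * (load / capacity).
Vout = 1.5 * 6.5 * (79.4 / 100)
Vout = 1.5 * 6.5 * 0.794
Vout = 7.742 mV

7.742 mV


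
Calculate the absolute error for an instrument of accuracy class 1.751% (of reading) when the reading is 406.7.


Absolute error = (accuracy% / 100) * reading.
Error = (1.751 / 100) * 406.7
Error = 0.01751 * 406.7
Error = 7.1213

7.1213


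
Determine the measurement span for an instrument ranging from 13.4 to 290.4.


Span = upper range - lower range.
Span = 290.4 - (13.4)
Span = 277.0

277.0


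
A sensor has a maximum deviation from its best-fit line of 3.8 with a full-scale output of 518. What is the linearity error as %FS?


Linearity error = (max deviation / full scale) * 100%.
Linearity = (3.8 / 518) * 100
Linearity = 0.734 %FS

0.734 %FS


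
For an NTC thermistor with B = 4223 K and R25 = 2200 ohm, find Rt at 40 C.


NTC thermistor equation: Rt = R25 * exp(B * (1/T - 1/T25)).
T in Kelvin: 313.15 K, T25 = 298.15 K
1/T - 1/T25 = 1/313.15 - 1/298.15 = -0.00016066
B * (1/T - 1/T25) = 4223 * -0.00016066 = -0.6785
Rt = 2200 * exp(-0.6785) = 1116.3 ohm

1116.3 ohm


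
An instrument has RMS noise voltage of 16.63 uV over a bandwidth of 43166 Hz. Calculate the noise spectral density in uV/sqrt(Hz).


Noise spectral density = Vrms / sqrt(BW).
NSD = 16.63 / sqrt(43166)
NSD = 16.63 / 207.7643
NSD = 0.08 uV/sqrt(Hz)

0.08 uV/sqrt(Hz)


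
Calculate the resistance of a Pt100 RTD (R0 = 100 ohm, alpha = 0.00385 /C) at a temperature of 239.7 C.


The RTD equation: Rt = R0 * (1 + alpha * T).
Rt = 100 * (1 + 0.00385 * 239.7)
Rt = 100 * (1 + 0.922845)
Rt = 100 * 1.922845
Rt = 192.285 ohm

192.285 ohm


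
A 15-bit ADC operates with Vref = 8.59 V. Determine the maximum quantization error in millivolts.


The maximum quantization error is +/- LSB/2.
LSB = Vref / 2^n = 8.59 / 32768 = 0.00026215 V
Max error = LSB / 2 = 0.00026215 / 2 = 0.00013107 V
Max error = 0.1311 mV

0.1311 mV


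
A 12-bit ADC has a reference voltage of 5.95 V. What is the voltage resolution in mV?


The resolution (LSB) of an ADC is Vref / 2^n.
LSB = 5.95 / 2^12
LSB = 5.95 / 4096
LSB = 0.00145264 V = 1.45263672 mV

1.45263672 mV


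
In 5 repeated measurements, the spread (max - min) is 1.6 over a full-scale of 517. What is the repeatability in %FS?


Repeatability = (spread / full scale) * 100%.
R = (1.6 / 517) * 100
R = 0.309 %FS

0.309 %FS


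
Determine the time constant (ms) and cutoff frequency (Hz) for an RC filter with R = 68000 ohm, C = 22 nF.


Time constant: tau = R * C.
tau = 68000 * 2.20e-08 = 0.001496 s
tau = 1.496 ms
Cutoff frequency: fc = 1 / (2*pi*R*C).
fc = 1 / (2*pi*0.001496) = 106.39 Hz

tau = 1.496 ms, fc = 106.39 Hz


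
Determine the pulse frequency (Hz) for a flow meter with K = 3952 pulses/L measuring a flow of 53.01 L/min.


Frequency = K * Q / 60 (converting L/min to L/s).
f = 3952 * 53.01 / 60
f = 209495.52 / 60
f = 3491.59 Hz

3491.59 Hz


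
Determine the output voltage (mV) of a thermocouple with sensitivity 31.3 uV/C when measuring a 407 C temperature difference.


The thermocouple output V = sensitivity * dT.
V = 31.3 uV/C * 407 C
V = 12739.1 uV
V = 12.739 mV

12.739 mV


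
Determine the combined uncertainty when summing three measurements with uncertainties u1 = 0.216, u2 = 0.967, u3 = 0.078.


For a sum of independent quantities, uc = sqrt(u1^2 + u2^2 + u3^2).
uc = sqrt(0.216^2 + 0.967^2 + 0.078^2)
uc = sqrt(0.046656 + 0.935089 + 0.006084)
uc = 0.9939

0.9939


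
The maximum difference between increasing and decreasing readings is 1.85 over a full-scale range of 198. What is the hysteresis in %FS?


Hysteresis = (max difference / full scale) * 100%.
H = (1.85 / 198) * 100
H = 0.934 %FS

0.934 %FS


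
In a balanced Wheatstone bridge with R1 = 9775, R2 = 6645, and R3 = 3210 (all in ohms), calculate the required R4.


At balance: R1*R4 = R2*R3, so R4 = R2*R3/R1.
R4 = 6645 * 3210 / 9775
R4 = 21330450 / 9775
R4 = 2182.14 ohm

2182.14 ohm


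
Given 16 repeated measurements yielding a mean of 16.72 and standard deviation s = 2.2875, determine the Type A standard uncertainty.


The standard uncertainty for Type A evaluation is u = s / sqrt(n).
u = 2.2875 / sqrt(16)
u = 2.2875 / 4.0
u = 0.5719

0.5719


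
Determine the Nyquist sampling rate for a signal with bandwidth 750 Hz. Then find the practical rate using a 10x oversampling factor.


By Nyquist theorem, fs_min = 2 * fmax.
fs_min = 2 * 750 = 1500 Hz
Practical rate = 10 * fs_min = 10 * 1500 = 15000 Hz

fs_min = 1500 Hz, fs_practical = 15000 Hz


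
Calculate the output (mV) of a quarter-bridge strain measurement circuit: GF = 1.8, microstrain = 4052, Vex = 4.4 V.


Quarter bridge output: Vout = (GF * epsilon * Vex) / 4.
Vout = (1.8 * 4052e-6 * 4.4) / 4
Vout = 0.03209184 / 4 V
Vout = 0.00802296 V = 8.023 mV

8.023 mV


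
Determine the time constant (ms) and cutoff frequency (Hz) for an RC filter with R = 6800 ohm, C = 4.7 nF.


Time constant: tau = R * C.
tau = 6800 * 4.70e-09 = 3.196e-05 s
tau = 0.032 ms
Cutoff frequency: fc = 1 / (2*pi*R*C).
fc = 1 / (2*pi*3.196e-05) = 4979.82 Hz

tau = 0.032 ms, fc = 4979.82 Hz


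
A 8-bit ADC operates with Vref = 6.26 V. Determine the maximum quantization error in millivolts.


The maximum quantization error is +/- LSB/2.
LSB = Vref / 2^n = 6.26 / 256 = 0.02445312 V
Max error = LSB / 2 = 0.02445312 / 2 = 0.01222656 V
Max error = 12.2266 mV

12.2266 mV


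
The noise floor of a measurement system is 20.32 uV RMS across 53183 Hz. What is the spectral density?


Noise spectral density = Vrms / sqrt(BW).
NSD = 20.32 / sqrt(53183)
NSD = 20.32 / 230.6144
NSD = 0.0881 uV/sqrt(Hz)

0.0881 uV/sqrt(Hz)


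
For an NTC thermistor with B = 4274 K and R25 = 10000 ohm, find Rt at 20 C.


NTC thermistor equation: Rt = R25 * exp(B * (1/T - 1/T25)).
T in Kelvin: 293.15 K, T25 = 298.15 K
1/T - 1/T25 = 1/293.15 - 1/298.15 = 5.721e-05
B * (1/T - 1/T25) = 4274 * 5.721e-05 = 0.2445
Rt = 10000 * exp(0.2445) = 12769.8 ohm

12769.8 ohm


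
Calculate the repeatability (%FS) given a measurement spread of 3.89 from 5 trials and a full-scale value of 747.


Repeatability = (spread / full scale) * 100%.
R = (3.89 / 747) * 100
R = 0.521 %FS

0.521 %FS


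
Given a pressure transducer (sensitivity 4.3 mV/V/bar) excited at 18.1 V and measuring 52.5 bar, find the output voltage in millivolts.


Output = sensitivity * Vex * P.
Vout = 4.3 * 18.1 * 52.5
Vout = 77.83 * 52.5
Vout = 4086.07 mV

4086.07 mV


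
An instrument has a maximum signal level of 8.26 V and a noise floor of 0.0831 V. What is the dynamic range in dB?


Dynamic range = 20 * log10(Vmax / Vnoise).
DR = 20 * log10(8.26 / 0.0831)
DR = 20 * log10(99.4)
DR = 39.95 dB

39.95 dB


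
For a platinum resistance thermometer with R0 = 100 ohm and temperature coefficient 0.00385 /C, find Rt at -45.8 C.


The RTD equation: Rt = R0 * (1 + alpha * T).
Rt = 100 * (1 + 0.00385 * -45.8)
Rt = 100 * (1 + -0.17633)
Rt = 100 * 0.82367
Rt = 82.367 ohm

82.367 ohm


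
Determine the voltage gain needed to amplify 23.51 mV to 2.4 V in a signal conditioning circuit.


Gain = Vout / Vin (converting to same units).
G = 2.4 V / 23.51 mV
G = 2400.0 mV / 23.51 mV
G = 102.08

102.08


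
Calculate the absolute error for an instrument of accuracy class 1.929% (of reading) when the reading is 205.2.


Absolute error = (accuracy% / 100) * reading.
Error = (1.929 / 100) * 205.2
Error = 0.01929 * 205.2
Error = 3.9583

3.9583


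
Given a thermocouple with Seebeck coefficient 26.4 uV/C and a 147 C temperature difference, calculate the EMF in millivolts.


The thermocouple output V = sensitivity * dT.
V = 26.4 uV/C * 147 C
V = 3880.8 uV
V = 3.881 mV

3.881 mV


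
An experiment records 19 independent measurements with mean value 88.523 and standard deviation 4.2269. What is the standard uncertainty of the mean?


The standard uncertainty for Type A evaluation is u = s / sqrt(n).
u = 4.2269 / sqrt(19)
u = 4.2269 / 4.3589
u = 0.9697

0.9697


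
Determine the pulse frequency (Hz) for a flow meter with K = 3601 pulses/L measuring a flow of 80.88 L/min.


Frequency = K * Q / 60 (converting L/min to L/s).
f = 3601 * 80.88 / 60
f = 291248.88 / 60
f = 4854.15 Hz

4854.15 Hz


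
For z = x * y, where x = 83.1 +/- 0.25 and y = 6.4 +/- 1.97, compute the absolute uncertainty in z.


For a product z = x*y, the relative uncertainty is:
uz/z = sqrt((ux/x)^2 + (uy/y)^2)
Relative uncertainties: ux/x = 0.25/83.1 = 0.003008
uy/y = 1.97/6.4 = 0.307812
z = 83.1 * 6.4 = 531.8
uz = 531.8 * sqrt(0.003008^2 + 0.307812^2) = 163.715

163.715


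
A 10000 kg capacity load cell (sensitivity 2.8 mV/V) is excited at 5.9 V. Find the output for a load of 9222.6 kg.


Vout = rated_output * Vex * (load / capacity).
Vout = 2.8 * 5.9 * (9222.6 / 10000)
Vout = 2.8 * 5.9 * 0.92226
Vout = 15.236 mV

15.236 mV


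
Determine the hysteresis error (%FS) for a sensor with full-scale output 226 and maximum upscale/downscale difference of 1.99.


Hysteresis = (max difference / full scale) * 100%.
H = (1.99 / 226) * 100
H = 0.881 %FS

0.881 %FS


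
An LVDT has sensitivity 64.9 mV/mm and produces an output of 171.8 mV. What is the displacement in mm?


Displacement = Vout / sensitivity.
d = 171.8 / 64.9
d = 2.647 mm

2.647 mm


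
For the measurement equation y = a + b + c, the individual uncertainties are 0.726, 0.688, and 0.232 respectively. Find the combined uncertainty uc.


For a sum of independent quantities, uc = sqrt(u1^2 + u2^2 + u3^2).
uc = sqrt(0.726^2 + 0.688^2 + 0.232^2)
uc = sqrt(0.527076 + 0.473344 + 0.053824)
uc = 1.0268

1.0268


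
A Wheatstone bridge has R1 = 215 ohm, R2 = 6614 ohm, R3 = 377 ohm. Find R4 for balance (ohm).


At balance: R1*R4 = R2*R3, so R4 = R2*R3/R1.
R4 = 6614 * 377 / 215
R4 = 2493478 / 215
R4 = 11597.57 ohm

11597.57 ohm


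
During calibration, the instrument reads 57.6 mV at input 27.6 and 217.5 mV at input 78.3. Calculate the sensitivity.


Sensitivity = (y2 - y1) / (x2 - x1).
S = (217.5 - 57.6) / (78.3 - 27.6)
S = 159.9 / 50.7
S = 3.1538 mV/unit

3.1538 mV/unit


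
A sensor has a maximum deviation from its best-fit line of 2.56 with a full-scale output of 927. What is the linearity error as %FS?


Linearity error = (max deviation / full scale) * 100%.
Linearity = (2.56 / 927) * 100
Linearity = 0.276 %FS

0.276 %FS


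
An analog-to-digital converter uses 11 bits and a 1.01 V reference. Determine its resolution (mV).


The resolution (LSB) of an ADC is Vref / 2^n.
LSB = 1.01 / 2^11
LSB = 1.01 / 2048
LSB = 0.00049316 V = 0.49316406 mV

0.49316406 mV


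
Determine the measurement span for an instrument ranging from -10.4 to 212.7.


Span = upper range - lower range.
Span = 212.7 - (-10.4)
Span = 223.1

223.1


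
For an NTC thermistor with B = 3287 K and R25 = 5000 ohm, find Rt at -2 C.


NTC thermistor equation: Rt = R25 * exp(B * (1/T - 1/T25)).
T in Kelvin: 271.15 K, T25 = 298.15 K
1/T - 1/T25 = 1/271.15 - 1/298.15 = 0.00033398
B * (1/T - 1/T25) = 3287 * 0.00033398 = 1.0978
Rt = 5000 * exp(1.0978) = 14987.7 ohm

14987.7 ohm


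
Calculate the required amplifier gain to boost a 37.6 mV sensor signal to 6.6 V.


Gain = Vout / Vin (converting to same units).
G = 6.6 V / 37.6 mV
G = 6600.0 mV / 37.6 mV
G = 175.53

175.53


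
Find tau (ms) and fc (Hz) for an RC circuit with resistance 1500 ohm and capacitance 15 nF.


Time constant: tau = R * C.
tau = 1500 * 1.50e-08 = 2.25e-05 s
tau = 0.0225 ms
Cutoff frequency: fc = 1 / (2*pi*R*C).
fc = 1 / (2*pi*2.25e-05) = 7073.55 Hz

tau = 0.0225 ms, fc = 7073.55 Hz


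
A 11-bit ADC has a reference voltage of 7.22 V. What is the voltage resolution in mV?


The resolution (LSB) of an ADC is Vref / 2^n.
LSB = 7.22 / 2^11
LSB = 7.22 / 2048
LSB = 0.00352539 V = 3.52539062 mV

3.52539062 mV


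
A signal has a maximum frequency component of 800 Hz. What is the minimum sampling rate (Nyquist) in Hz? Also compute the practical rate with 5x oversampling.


By Nyquist theorem, fs_min = 2 * fmax.
fs_min = 2 * 800 = 1600 Hz
Practical rate = 5 * fs_min = 5 * 1600 = 8000 Hz

fs_min = 1600 Hz, fs_practical = 8000 Hz


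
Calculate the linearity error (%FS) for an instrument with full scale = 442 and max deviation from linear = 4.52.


Linearity error = (max deviation / full scale) * 100%.
Linearity = (4.52 / 442) * 100
Linearity = 1.023 %FS

1.023 %FS


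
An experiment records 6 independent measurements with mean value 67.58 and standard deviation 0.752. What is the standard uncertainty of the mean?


The standard uncertainty for Type A evaluation is u = s / sqrt(n).
u = 0.752 / sqrt(6)
u = 0.752 / 2.4495
u = 0.307

0.307


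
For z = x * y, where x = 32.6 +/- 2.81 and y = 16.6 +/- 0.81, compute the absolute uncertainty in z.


For a product z = x*y, the relative uncertainty is:
uz/z = sqrt((ux/x)^2 + (uy/y)^2)
Relative uncertainties: ux/x = 2.81/32.6 = 0.086196
uy/y = 0.81/16.6 = 0.048795
z = 32.6 * 16.6 = 541.2
uz = 541.2 * sqrt(0.086196^2 + 0.048795^2) = 53.602

53.602


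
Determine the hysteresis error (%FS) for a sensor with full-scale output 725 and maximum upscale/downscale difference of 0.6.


Hysteresis = (max difference / full scale) * 100%.
H = (0.6 / 725) * 100
H = 0.083 %FS

0.083 %FS


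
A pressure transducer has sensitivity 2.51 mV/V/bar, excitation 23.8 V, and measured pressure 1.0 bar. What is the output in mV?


Output = sensitivity * Vex * P.
Vout = 2.51 * 23.8 * 1.0
Vout = 59.738 * 1.0
Vout = 59.74 mV

59.74 mV


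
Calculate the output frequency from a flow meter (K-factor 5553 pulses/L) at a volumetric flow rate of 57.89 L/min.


Frequency = K * Q / 60 (converting L/min to L/s).
f = 5553 * 57.89 / 60
f = 321463.17 / 60
f = 5357.72 Hz

5357.72 Hz


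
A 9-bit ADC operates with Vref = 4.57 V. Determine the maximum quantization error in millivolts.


The maximum quantization error is +/- LSB/2.
LSB = Vref / 2^n = 4.57 / 512 = 0.00892578 V
Max error = LSB / 2 = 0.00892578 / 2 = 0.00446289 V
Max error = 4.4629 mV

4.4629 mV


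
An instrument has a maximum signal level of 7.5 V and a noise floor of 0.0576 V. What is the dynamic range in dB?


Dynamic range = 20 * log10(Vmax / Vnoise).
DR = 20 * log10(7.5 / 0.0576)
DR = 20 * log10(130.21)
DR = 42.29 dB

42.29 dB


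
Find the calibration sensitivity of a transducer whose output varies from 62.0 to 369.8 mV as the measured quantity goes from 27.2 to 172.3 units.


Sensitivity = (y2 - y1) / (x2 - x1).
S = (369.8 - 62.0) / (172.3 - 27.2)
S = 307.8 / 145.1
S = 2.1213 mV/unit

2.1213 mV/unit


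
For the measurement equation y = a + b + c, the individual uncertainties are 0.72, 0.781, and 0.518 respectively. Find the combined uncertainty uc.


For a sum of independent quantities, uc = sqrt(u1^2 + u2^2 + u3^2).
uc = sqrt(0.72^2 + 0.781^2 + 0.518^2)
uc = sqrt(0.5184 + 0.609961 + 0.268324)
uc = 1.1818

1.1818


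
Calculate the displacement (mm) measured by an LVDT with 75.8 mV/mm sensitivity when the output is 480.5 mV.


Displacement = Vout / sensitivity.
d = 480.5 / 75.8
d = 6.339 mm

6.339 mm


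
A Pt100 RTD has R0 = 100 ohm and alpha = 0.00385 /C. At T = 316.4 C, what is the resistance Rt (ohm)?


The RTD equation: Rt = R0 * (1 + alpha * T).
Rt = 100 * (1 + 0.00385 * 316.4)
Rt = 100 * (1 + 1.21814)
Rt = 100 * 2.21814
Rt = 221.814 ohm

221.814 ohm


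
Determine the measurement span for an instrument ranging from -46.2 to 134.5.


Span = upper range - lower range.
Span = 134.5 - (-46.2)
Span = 180.7

180.7


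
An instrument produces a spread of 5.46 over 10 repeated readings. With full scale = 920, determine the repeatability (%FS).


Repeatability = (spread / full scale) * 100%.
R = (5.46 / 920) * 100
R = 0.593 %FS

0.593 %FS


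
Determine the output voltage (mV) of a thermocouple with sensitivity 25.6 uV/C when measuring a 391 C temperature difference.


The thermocouple output V = sensitivity * dT.
V = 25.6 uV/C * 391 C
V = 10009.6 uV
V = 10.01 mV

10.01 mV


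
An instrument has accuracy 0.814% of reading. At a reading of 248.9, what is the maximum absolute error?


Absolute error = (accuracy% / 100) * reading.
Error = (0.814 / 100) * 248.9
Error = 0.00814 * 248.9
Error = 2.026

2.026


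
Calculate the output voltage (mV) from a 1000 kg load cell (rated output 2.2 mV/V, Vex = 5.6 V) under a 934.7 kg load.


Vout = rated_output * Vex * (load / capacity).
Vout = 2.2 * 5.6 * (934.7 / 1000)
Vout = 2.2 * 5.6 * 0.9347
Vout = 11.516 mV

11.516 mV


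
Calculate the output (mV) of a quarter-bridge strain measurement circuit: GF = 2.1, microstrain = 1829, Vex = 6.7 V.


Quarter bridge output: Vout = (GF * epsilon * Vex) / 4.
Vout = (2.1 * 1829e-6 * 6.7) / 4
Vout = 0.02573403 / 4 V
Vout = 0.00643351 V = 6.4335 mV

6.4335 mV


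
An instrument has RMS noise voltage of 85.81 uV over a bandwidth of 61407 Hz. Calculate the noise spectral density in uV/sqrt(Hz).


Noise spectral density = Vrms / sqrt(BW).
NSD = 85.81 / sqrt(61407)
NSD = 85.81 / 247.8044
NSD = 0.3463 uV/sqrt(Hz)

0.3463 uV/sqrt(Hz)


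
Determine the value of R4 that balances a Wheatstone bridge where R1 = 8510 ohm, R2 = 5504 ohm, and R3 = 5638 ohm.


At balance: R1*R4 = R2*R3, so R4 = R2*R3/R1.
R4 = 5504 * 5638 / 8510
R4 = 31031552 / 8510
R4 = 3646.48 ohm

3646.48 ohm


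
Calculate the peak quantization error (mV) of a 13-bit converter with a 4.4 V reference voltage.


The maximum quantization error is +/- LSB/2.
LSB = Vref / 2^n = 4.4 / 8192 = 0.00053711 V
Max error = LSB / 2 = 0.00053711 / 2 = 0.00026855 V
Max error = 0.2686 mV

0.2686 mV


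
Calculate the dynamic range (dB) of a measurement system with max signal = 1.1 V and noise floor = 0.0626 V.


Dynamic range = 20 * log10(Vmax / Vnoise).
DR = 20 * log10(1.1 / 0.0626)
DR = 20 * log10(17.57)
DR = 24.9 dB

24.9 dB


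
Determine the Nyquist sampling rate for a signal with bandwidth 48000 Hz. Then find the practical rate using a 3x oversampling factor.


By Nyquist theorem, fs_min = 2 * fmax.
fs_min = 2 * 48000 = 96000 Hz
Practical rate = 3 * fs_min = 3 * 96000 = 288000 Hz

fs_min = 96000 Hz, fs_practical = 288000 Hz


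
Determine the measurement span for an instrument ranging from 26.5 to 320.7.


Span = upper range - lower range.
Span = 320.7 - (26.5)
Span = 294.2

294.2


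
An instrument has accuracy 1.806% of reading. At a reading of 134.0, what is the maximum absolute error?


Absolute error = (accuracy% / 100) * reading.
Error = (1.806 / 100) * 134.0
Error = 0.01806 * 134.0
Error = 2.42

2.42


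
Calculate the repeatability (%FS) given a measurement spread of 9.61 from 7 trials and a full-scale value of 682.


Repeatability = (spread / full scale) * 100%.
R = (9.61 / 682) * 100
R = 1.409 %FS

1.409 %FS


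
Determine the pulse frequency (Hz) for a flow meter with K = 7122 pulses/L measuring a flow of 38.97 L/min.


Frequency = K * Q / 60 (converting L/min to L/s).
f = 7122 * 38.97 / 60
f = 277544.34 / 60
f = 4625.74 Hz

4625.74 Hz


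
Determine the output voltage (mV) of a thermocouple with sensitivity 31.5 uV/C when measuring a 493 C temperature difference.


The thermocouple output V = sensitivity * dT.
V = 31.5 uV/C * 493 C
V = 15529.5 uV
V = 15.53 mV

15.53 mV


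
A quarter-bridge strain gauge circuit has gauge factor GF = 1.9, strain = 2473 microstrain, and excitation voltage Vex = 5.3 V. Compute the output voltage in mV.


Quarter bridge output: Vout = (GF * epsilon * Vex) / 4.
Vout = (1.9 * 2473e-6 * 5.3) / 4
Vout = 0.02490311 / 4 V
Vout = 0.00622578 V = 6.2258 mV

6.2258 mV


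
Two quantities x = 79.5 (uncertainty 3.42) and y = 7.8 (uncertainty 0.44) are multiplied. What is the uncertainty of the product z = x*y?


For a product z = x*y, the relative uncertainty is:
uz/z = sqrt((ux/x)^2 + (uy/y)^2)
Relative uncertainties: ux/x = 3.42/79.5 = 0.043019
uy/y = 0.44/7.8 = 0.05641
z = 79.5 * 7.8 = 620.1
uz = 620.1 * sqrt(0.043019^2 + 0.05641^2) = 43.991

43.991


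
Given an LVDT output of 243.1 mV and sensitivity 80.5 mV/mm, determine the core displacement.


Displacement = Vout / sensitivity.
d = 243.1 / 80.5
d = 3.02 mm

3.02 mm


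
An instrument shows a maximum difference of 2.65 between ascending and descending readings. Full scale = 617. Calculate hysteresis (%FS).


Hysteresis = (max difference / full scale) * 100%.
H = (2.65 / 617) * 100
H = 0.429 %FS

0.429 %FS


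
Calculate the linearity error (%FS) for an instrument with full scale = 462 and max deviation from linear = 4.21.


Linearity error = (max deviation / full scale) * 100%.
Linearity = (4.21 / 462) * 100
Linearity = 0.911 %FS

0.911 %FS


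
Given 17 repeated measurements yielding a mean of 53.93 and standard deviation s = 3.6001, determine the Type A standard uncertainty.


The standard uncertainty for Type A evaluation is u = s / sqrt(n).
u = 3.6001 / sqrt(17)
u = 3.6001 / 4.1231
u = 0.8732

0.8732


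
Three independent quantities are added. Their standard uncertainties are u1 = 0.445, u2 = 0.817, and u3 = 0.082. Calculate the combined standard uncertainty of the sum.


For a sum of independent quantities, uc = sqrt(u1^2 + u2^2 + u3^2).
uc = sqrt(0.445^2 + 0.817^2 + 0.082^2)
uc = sqrt(0.198025 + 0.667489 + 0.006724)
uc = 0.9339

0.9339


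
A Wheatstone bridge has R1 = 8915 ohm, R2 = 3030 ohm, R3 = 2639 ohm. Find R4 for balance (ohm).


At balance: R1*R4 = R2*R3, so R4 = R2*R3/R1.
R4 = 3030 * 2639 / 8915
R4 = 7996170 / 8915
R4 = 896.93 ohm

896.93 ohm


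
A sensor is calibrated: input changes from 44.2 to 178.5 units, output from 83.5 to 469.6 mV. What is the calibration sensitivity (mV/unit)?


Sensitivity = (y2 - y1) / (x2 - x1).
S = (469.6 - 83.5) / (178.5 - 44.2)
S = 386.1 / 134.3
S = 2.8749 mV/unit

2.8749 mV/unit


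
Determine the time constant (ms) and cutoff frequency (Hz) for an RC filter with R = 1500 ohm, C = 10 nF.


Time constant: tau = R * C.
tau = 1500 * 1.00e-08 = 1.5e-05 s
tau = 0.015 ms
Cutoff frequency: fc = 1 / (2*pi*R*C).
fc = 1 / (2*pi*1.5e-05) = 10610.33 Hz

tau = 0.015 ms, fc = 10610.33 Hz


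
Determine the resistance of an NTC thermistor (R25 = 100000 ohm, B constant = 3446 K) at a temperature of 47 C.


NTC thermistor equation: Rt = R25 * exp(B * (1/T - 1/T25)).
T in Kelvin: 320.15 K, T25 = 298.15 K
1/T - 1/T25 = 1/320.15 - 1/298.15 = -0.00023048
B * (1/T - 1/T25) = 3446 * -0.00023048 = -0.7942
Rt = 100000 * exp(-0.7942) = 45192.6 ohm

45192.6 ohm


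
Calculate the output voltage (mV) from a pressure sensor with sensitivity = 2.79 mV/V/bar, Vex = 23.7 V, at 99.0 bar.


Output = sensitivity * Vex * P.
Vout = 2.79 * 23.7 * 99.0
Vout = 66.123 * 99.0
Vout = 6546.18 mV

6546.18 mV


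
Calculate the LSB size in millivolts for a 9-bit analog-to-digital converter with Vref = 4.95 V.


The resolution (LSB) of an ADC is Vref / 2^n.
LSB = 4.95 / 2^9
LSB = 4.95 / 512
LSB = 0.00966797 V = 9.66796875 mV

9.66796875 mV


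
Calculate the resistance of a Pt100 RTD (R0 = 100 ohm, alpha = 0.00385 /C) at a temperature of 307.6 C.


The RTD equation: Rt = R0 * (1 + alpha * T).
Rt = 100 * (1 + 0.00385 * 307.6)
Rt = 100 * (1 + 1.18426)
Rt = 100 * 2.18426
Rt = 218.426 ohm

218.426 ohm


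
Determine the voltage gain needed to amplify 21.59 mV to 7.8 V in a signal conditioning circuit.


Gain = Vout / Vin (converting to same units).
G = 7.8 V / 21.59 mV
G = 7800.0 mV / 21.59 mV
G = 361.28

361.28


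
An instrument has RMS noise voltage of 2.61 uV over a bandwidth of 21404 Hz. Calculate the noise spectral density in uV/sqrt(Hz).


Noise spectral density = Vrms / sqrt(BW).
NSD = 2.61 / sqrt(21404)
NSD = 2.61 / 146.3011
NSD = 0.0178 uV/sqrt(Hz)

0.0178 uV/sqrt(Hz)


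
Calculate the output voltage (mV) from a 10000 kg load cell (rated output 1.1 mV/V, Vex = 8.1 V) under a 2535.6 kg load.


Vout = rated_output * Vex * (load / capacity).
Vout = 1.1 * 8.1 * (2535.6 / 10000)
Vout = 1.1 * 8.1 * 0.25356
Vout = 2.259 mV

2.259 mV


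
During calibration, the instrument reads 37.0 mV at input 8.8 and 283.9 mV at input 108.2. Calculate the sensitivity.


Sensitivity = (y2 - y1) / (x2 - x1).
S = (283.9 - 37.0) / (108.2 - 8.8)
S = 246.9 / 99.4
S = 2.4839 mV/unit

2.4839 mV/unit


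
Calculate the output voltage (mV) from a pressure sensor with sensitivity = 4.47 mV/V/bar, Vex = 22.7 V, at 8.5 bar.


Output = sensitivity * Vex * P.
Vout = 4.47 * 22.7 * 8.5
Vout = 101.469 * 8.5
Vout = 862.49 mV

862.49 mV


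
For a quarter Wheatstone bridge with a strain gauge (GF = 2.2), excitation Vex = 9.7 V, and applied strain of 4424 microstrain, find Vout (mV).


Quarter bridge output: Vout = (GF * epsilon * Vex) / 4.
Vout = (2.2 * 4424e-6 * 9.7) / 4
Vout = 0.09440816 / 4 V
Vout = 0.02360204 V = 23.602 mV

23.602 mV


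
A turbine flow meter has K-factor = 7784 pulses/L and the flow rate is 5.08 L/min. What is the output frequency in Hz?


Frequency = K * Q / 60 (converting L/min to L/s).
f = 7784 * 5.08 / 60
f = 39542.72 / 60
f = 659.05 Hz

659.05 Hz


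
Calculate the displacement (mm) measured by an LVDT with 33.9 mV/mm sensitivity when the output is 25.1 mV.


Displacement = Vout / sensitivity.
d = 25.1 / 33.9
d = 0.74 mm

0.74 mm


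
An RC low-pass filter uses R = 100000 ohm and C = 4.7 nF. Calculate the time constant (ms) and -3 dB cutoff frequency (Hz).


Time constant: tau = R * C.
tau = 100000 * 4.70e-09 = 0.00047 s
tau = 0.47 ms
Cutoff frequency: fc = 1 / (2*pi*R*C).
fc = 1 / (2*pi*0.00047) = 338.63 Hz

tau = 0.47 ms, fc = 338.63 Hz


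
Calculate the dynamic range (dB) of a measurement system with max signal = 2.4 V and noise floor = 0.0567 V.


Dynamic range = 20 * log10(Vmax / Vnoise).
DR = 20 * log10(2.4 / 0.0567)
DR = 20 * log10(42.33)
DR = 32.53 dB

32.53 dB
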